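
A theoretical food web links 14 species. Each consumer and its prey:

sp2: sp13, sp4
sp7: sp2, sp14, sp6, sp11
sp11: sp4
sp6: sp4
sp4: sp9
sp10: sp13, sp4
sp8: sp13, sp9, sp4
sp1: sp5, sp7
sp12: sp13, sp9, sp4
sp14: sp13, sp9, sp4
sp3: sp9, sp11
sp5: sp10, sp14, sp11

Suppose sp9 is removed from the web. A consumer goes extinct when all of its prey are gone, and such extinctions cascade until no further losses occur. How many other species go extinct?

Remove sp9.
Round 1: sp4 (all prey gone) → extinct.
Round 2: sp6 (all prey gone), sp11 (all prey gone) → extinct.
Round 3: sp3 (all prey gone) → extinct.
No further losses. Total secondary extinctions: 4.

4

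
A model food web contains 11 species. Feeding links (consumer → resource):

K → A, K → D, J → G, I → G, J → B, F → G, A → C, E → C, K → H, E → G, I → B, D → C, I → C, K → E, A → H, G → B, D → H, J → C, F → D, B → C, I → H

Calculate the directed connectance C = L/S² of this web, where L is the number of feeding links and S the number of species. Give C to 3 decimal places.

The web has S = 11 species and L = 21 feeding links.
C = L / S² = 21 / 121 = 0.1736 ≈ 0.174.

C = 0.174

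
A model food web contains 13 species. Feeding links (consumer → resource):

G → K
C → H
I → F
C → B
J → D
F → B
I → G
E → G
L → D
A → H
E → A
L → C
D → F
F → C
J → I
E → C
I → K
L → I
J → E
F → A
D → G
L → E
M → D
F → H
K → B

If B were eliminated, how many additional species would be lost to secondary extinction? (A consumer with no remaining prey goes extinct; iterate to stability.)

Remove B.
Round 1: K (all prey gone) → extinct.
Round 2: G (all prey gone) → extinct.
No further losses. Total secondary extinctions: 2.

2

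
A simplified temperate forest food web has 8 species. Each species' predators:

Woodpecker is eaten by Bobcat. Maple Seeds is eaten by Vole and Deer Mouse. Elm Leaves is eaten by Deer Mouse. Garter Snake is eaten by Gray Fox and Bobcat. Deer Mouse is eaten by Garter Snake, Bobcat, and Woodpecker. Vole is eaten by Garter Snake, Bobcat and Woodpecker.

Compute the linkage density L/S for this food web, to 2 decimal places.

L/S = 1.50

There are L = 12 links among S = 8 species.
L/S = 12/8 = 1.5000 ≈ 1.50.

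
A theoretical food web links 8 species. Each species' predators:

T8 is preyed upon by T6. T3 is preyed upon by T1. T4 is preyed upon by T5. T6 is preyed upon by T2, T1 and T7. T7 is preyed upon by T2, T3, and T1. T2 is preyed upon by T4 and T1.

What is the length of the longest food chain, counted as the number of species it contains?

One longest chain: T8 → T6 → T7 → T2 → T4 → T5.
It has 6 species and 5 links.

6 species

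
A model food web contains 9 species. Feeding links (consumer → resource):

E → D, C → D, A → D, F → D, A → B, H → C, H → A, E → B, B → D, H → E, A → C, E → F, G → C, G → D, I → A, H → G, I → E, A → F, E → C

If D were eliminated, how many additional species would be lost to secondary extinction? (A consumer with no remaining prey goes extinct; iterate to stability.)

8

Remove D.
Round 1: F (all prey gone), C (all prey gone), B (all prey gone) → extinct.
Round 2: E (all prey gone), G (all prey gone), A (all prey gone) → extinct.
Round 3: H (all prey gone), I (all prey gone) → extinct.
No further losses. Total secondary extinctions: 8.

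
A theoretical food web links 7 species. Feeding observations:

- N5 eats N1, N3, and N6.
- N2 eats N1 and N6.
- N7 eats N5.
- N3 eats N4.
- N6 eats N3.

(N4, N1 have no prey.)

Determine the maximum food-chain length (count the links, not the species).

One longest chain: N4 → N3 → N6 → N5 → N7.
It has 5 species and 4 links.

4 links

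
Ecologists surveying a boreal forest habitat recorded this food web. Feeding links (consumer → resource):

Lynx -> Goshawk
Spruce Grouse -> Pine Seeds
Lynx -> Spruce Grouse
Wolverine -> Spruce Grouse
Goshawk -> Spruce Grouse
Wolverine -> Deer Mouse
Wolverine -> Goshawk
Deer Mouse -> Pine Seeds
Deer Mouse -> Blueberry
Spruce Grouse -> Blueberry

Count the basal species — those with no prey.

2

Basal species (no prey listed): Pine Seeds, Blueberry.
Count: 2.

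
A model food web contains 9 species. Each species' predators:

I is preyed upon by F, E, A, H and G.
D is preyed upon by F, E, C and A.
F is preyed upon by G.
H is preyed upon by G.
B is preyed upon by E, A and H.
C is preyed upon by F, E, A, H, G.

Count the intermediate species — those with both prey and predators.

Intermediate species (has both prey and predators): C, H, F.
Count: 3.

3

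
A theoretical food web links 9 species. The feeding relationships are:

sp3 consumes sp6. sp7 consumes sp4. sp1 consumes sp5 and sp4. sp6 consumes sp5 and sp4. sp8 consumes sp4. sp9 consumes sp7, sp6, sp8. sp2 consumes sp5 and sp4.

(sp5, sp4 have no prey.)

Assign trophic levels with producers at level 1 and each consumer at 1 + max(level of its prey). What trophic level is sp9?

sp4 is a producer → level 1.
sp8 eats sp4 → level 2.
sp9 eats sp8 (level 2); other prey at levels: sp6 2, sp7 2 → level 3.

Trophic level 3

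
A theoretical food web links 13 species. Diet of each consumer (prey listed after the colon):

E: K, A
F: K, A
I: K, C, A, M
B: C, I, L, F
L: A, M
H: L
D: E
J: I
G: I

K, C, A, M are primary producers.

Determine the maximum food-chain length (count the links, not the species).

2 links

One longest chain: K → E → D.
It has 3 species and 2 links.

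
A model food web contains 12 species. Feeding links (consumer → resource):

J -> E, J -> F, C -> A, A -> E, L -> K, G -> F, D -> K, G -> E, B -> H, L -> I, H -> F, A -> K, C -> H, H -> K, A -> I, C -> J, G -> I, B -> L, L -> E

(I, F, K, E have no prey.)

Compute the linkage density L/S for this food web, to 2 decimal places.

L/S = 1.58

There are L = 19 links among S = 12 species.
L/S = 19/12 = 1.5833 ≈ 1.58.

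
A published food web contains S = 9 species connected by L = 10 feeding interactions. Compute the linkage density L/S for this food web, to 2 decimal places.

There are L = 10 links among S = 9 species.
L/S = 10/9 = 1.1111 ≈ 1.11.

L/S = 1.11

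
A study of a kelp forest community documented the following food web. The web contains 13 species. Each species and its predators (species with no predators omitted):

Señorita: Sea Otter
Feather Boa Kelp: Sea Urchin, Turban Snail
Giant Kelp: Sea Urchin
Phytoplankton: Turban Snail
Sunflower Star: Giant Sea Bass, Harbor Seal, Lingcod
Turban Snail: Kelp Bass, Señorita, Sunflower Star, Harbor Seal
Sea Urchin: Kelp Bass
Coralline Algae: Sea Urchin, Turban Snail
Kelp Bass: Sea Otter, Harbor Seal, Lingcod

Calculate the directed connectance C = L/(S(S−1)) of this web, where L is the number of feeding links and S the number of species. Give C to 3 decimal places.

The web has S = 13 species and L = 18 feeding links.
C = L / (S(S−1)) = 18 / 156 = 0.1154 ≈ 0.115.

C = 0.115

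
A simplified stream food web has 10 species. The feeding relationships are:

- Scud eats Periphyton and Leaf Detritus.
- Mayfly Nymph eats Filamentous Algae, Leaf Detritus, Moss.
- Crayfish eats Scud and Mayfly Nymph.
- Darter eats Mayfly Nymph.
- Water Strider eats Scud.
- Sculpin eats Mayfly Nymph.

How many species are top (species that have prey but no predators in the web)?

4

Top species (has prey, but nothing eats it): Water Strider, Sculpin, Crayfish, Darter.
Count: 4.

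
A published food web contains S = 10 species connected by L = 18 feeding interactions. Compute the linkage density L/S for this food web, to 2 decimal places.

L/S = 1.80

There are L = 18 links among S = 10 species.
L/S = 18/10 = 1.8000 ≈ 1.80.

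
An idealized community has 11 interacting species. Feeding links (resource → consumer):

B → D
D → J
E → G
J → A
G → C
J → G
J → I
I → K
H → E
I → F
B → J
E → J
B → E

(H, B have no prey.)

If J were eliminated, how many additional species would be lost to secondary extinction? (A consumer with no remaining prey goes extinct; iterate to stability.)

4

Remove J.
Round 1: I (all prey gone), A (all prey gone) → extinct.
Round 2: F (all prey gone), K (all prey gone) → extinct.
No further losses. Total secondary extinctions: 4.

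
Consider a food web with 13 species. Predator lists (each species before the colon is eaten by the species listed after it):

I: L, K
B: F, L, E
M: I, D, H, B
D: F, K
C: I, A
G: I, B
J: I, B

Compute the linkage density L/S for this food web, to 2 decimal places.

There are L = 17 links among S = 13 species.
L/S = 17/13 = 1.3077 ≈ 1.31.

L/S = 1.31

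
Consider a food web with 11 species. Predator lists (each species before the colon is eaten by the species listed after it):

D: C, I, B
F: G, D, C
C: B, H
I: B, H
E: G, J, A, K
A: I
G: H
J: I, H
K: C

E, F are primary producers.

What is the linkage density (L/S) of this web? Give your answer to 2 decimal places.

There are L = 19 links among S = 11 species.
L/S = 19/11 = 1.7273 ≈ 1.73.

L/S = 1.73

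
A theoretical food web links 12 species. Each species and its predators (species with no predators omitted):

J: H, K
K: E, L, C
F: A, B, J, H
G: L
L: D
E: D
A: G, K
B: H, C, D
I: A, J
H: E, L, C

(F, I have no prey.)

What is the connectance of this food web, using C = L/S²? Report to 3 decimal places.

The web has S = 12 species and L = 22 feeding links.
C = L / S² = 22 / 144 = 0.1528 ≈ 0.153.

C = 0.153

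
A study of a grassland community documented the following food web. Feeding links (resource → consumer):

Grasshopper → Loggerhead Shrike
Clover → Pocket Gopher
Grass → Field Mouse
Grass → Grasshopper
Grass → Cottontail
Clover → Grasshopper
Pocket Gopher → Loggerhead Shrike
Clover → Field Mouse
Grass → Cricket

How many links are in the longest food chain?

One longest chain: Clover → Grasshopper → Loggerhead Shrike.
It has 3 species and 2 links.

2 links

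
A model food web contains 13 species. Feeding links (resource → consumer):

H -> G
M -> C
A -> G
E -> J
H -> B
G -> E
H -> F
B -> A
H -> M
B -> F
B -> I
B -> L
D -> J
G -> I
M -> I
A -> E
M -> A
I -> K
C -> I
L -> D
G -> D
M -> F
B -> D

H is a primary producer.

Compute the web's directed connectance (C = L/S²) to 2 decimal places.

C = 0.14

The web has S = 13 species and L = 23 feeding links.
C = L / S² = 23 / 169 = 0.1361 ≈ 0.14.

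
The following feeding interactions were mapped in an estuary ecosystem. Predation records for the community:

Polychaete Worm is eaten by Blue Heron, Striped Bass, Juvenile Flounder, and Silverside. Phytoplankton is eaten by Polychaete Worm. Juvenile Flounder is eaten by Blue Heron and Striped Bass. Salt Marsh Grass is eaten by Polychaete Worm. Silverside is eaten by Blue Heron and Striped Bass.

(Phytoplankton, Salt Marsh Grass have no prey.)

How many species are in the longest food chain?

One longest chain: Phytoplankton → Polychaete Worm → Silverside → Striped Bass.
It has 4 species and 3 links.

4 species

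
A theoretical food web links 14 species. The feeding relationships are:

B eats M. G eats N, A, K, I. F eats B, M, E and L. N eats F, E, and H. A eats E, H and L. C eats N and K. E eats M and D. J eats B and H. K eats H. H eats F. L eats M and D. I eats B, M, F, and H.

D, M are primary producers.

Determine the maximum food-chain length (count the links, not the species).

One longest chain: M → B → F → H → N → C.
It has 6 species and 5 links.

5 links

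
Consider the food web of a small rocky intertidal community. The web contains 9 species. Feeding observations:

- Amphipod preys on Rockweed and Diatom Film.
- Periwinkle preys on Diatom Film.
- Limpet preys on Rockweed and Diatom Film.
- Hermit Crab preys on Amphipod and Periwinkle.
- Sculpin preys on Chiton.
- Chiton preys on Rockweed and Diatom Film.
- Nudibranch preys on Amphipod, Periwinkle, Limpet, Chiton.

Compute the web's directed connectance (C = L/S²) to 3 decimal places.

The web has S = 9 species and L = 14 feeding links.
C = L / S² = 14 / 81 = 0.1728 ≈ 0.173.

C = 0.173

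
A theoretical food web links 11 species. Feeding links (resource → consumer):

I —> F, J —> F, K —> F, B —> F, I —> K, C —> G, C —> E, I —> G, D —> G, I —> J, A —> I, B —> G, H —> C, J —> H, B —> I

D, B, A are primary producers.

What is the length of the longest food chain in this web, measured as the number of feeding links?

One longest chain: B → I → J → H → C → E.
It has 6 species and 5 links.

5 links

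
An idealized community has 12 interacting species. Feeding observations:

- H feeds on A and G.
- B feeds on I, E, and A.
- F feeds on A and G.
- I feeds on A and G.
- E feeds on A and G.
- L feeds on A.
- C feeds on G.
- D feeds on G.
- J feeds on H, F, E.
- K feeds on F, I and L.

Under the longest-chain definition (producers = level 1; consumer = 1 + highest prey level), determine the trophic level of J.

Trophic level 3

G is a producer → level 1.
E eats G (level 1); other prey at levels: A 1 → level 2.
J eats E (level 2); other prey at levels: F 2, H 2 → level 3.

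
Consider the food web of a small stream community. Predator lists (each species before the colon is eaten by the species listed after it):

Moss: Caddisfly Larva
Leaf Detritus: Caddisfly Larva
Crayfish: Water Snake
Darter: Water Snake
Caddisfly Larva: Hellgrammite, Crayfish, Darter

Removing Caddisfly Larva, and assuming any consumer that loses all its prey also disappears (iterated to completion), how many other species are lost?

Remove Caddisfly Larva.
Round 1: Hellgrammite (all prey gone), Crayfish (all prey gone), Darter (all prey gone) → extinct.
Round 2: Water Snake (all prey gone) → extinct.
No further losses. Total secondary extinctions: 4.

4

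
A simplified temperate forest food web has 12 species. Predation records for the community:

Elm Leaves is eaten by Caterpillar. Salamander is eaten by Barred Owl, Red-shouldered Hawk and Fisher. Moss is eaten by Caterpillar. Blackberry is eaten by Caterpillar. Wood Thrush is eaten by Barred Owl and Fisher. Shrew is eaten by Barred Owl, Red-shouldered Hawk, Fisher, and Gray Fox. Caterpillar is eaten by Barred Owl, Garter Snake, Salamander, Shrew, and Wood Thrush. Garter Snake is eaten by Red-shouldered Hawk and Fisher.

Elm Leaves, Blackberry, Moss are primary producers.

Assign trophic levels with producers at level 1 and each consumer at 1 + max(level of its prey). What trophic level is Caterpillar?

Elm Leaves is a producer → level 1.
Caterpillar eats Elm Leaves (level 1); other prey at levels: Blackberry 1, Moss 1 → level 2.

Trophic level 2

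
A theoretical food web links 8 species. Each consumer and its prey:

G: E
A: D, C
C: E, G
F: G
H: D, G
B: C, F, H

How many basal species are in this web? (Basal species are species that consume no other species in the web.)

2

Basal species (no prey listed): E, D.
Count: 2.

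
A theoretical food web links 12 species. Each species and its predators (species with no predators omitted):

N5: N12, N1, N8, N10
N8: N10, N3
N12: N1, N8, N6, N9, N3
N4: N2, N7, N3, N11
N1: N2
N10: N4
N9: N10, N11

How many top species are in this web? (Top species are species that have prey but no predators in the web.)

5

Top species (has prey, but nothing eats it): N6, N2, N7, N3, N11.
Count: 5.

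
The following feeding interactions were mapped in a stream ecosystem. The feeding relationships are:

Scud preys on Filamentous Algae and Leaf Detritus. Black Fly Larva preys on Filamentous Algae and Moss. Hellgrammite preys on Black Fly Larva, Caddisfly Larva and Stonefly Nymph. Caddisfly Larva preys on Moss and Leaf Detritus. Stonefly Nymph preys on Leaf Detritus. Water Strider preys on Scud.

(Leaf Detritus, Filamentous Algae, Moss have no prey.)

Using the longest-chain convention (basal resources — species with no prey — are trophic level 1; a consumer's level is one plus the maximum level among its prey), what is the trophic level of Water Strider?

Leaf Detritus has no prey (basal) → level 1.
Scud eats Leaf Detritus (level 1); other prey at levels: Filamentous Algae 1 → level 2.
Water Strider eats Scud → level 3.

Trophic level 3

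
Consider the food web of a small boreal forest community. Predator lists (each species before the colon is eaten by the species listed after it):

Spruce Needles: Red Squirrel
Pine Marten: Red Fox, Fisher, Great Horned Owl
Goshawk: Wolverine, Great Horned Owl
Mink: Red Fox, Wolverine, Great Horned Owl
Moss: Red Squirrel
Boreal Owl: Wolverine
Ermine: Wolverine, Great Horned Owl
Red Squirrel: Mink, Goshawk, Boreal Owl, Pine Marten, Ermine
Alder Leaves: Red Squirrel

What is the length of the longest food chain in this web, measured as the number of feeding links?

One longest chain: Alder Leaves → Red Squirrel → Mink → Red Fox.
It has 4 species and 3 links.

3 links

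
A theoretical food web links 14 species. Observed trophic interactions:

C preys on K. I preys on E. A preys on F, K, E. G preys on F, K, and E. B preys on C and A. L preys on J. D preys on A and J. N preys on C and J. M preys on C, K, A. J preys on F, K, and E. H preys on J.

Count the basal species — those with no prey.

3

Basal species (no prey listed): K, F, E.
Count: 3.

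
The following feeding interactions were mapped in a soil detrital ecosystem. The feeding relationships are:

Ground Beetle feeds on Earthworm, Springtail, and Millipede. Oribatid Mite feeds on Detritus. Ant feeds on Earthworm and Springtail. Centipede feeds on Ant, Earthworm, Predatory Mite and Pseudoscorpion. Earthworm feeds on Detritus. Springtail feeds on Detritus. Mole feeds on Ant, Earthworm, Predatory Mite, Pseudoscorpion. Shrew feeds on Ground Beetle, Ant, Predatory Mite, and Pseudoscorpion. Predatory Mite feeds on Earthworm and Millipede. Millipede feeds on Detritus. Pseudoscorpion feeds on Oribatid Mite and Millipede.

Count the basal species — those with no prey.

Basal species (no prey listed): Detritus.
Count: 1.

1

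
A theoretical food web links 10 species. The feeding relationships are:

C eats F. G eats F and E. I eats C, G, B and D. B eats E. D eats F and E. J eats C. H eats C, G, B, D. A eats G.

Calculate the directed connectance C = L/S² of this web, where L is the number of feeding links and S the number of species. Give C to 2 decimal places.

The web has S = 10 species and L = 16 feeding links.
C = L / S² = 16 / 100 = 0.1600 ≈ 0.16.

C = 0.16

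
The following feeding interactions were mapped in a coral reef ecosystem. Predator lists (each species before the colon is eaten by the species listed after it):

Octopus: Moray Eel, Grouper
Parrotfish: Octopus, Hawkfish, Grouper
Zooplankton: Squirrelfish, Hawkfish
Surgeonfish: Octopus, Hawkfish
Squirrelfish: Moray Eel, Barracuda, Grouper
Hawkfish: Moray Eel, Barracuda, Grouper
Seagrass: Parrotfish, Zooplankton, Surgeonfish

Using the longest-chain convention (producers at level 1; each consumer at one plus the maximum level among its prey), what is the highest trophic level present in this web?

Producers (level 1): Seagrass.
Seagrass → Parrotfish → Octopus → Moray Eel gives Moray Eel level 4.
No species has a prey at level 4, so no species reaches level 5.

4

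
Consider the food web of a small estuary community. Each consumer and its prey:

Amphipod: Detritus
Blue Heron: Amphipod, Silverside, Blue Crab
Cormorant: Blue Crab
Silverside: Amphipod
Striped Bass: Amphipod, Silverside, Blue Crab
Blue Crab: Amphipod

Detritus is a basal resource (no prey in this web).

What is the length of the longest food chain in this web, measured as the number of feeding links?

3 links

One longest chain: Detritus → Amphipod → Blue Crab → Cormorant.
It has 4 species and 3 links.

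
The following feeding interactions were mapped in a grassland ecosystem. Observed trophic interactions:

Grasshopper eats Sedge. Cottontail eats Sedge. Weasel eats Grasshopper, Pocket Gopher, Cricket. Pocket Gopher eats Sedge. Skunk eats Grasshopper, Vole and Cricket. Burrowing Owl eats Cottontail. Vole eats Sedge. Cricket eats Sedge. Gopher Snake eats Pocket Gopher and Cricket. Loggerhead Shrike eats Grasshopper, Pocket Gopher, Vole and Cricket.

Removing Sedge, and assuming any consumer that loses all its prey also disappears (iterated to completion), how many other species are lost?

10

Remove Sedge.
Round 1: Cottontail (all prey gone), Vole (all prey gone), Grasshopper (all prey gone), Cricket (all prey gone), Pocket Gopher (all prey gone) → extinct.
Round 2: Skunk (all prey gone), Burrowing Owl (all prey gone), Weasel (all prey gone), Gopher Snake (all prey gone), Loggerhead Shrike (all prey gone) → extinct.
No further losses. Total secondary extinctions: 10.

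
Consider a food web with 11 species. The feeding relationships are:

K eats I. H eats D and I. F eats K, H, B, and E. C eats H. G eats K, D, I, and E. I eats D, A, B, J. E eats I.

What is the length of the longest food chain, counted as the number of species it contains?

One longest chain: A → I → E → G.
It has 4 species and 3 links.

4 species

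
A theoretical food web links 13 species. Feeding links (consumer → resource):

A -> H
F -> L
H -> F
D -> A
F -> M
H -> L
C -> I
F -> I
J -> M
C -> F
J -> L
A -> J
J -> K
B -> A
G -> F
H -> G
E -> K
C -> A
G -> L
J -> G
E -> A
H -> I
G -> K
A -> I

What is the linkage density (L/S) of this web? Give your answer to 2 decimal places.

L/S = 1.85

There are L = 24 links among S = 13 species.
L/S = 24/13 = 1.8462 ≈ 1.85.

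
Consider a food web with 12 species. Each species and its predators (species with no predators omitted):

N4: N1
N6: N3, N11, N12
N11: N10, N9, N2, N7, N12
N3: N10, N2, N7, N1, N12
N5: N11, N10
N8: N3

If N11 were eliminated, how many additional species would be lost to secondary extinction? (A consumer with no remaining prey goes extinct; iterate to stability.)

1

Remove N11.
Round 1: N9 (all prey gone) → extinct.
No further losses. Total secondary extinctions: 1.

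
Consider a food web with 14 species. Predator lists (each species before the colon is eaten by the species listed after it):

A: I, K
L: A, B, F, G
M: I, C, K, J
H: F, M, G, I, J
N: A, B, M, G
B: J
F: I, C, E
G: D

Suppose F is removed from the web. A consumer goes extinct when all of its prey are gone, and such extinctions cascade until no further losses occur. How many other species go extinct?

Remove F.
Round 1: E (all prey gone) → extinct.
No further losses. Total secondary extinctions: 1.

1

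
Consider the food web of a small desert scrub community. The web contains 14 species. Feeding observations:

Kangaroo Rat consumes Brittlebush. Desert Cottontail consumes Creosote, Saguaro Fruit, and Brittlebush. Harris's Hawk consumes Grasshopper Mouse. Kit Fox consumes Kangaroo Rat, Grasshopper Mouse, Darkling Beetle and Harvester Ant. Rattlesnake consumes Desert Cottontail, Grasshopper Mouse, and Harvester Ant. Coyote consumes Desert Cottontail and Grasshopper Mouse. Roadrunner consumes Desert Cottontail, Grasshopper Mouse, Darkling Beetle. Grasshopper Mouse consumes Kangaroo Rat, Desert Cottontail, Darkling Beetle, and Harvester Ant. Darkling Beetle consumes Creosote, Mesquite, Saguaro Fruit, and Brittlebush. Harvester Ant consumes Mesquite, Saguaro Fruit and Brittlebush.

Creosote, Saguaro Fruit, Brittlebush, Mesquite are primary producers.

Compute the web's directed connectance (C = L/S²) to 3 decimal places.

The web has S = 14 species and L = 28 feeding links.
C = L / S² = 28 / 196 = 0.1429 ≈ 0.143.

C = 0.143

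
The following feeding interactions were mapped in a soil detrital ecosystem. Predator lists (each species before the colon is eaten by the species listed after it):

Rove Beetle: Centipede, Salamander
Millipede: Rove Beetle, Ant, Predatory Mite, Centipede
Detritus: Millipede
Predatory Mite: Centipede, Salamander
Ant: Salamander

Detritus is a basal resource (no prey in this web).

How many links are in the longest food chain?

3 links

One longest chain: Detritus → Millipede → Rove Beetle → Centipede.
It has 4 species and 3 links.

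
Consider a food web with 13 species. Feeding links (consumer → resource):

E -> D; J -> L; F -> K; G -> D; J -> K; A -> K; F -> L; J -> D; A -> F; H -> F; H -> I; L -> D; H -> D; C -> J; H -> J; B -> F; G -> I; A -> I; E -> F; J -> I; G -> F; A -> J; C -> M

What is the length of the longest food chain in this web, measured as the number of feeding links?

3 links

One longest chain: D → L → J → C.
It has 4 species and 3 links.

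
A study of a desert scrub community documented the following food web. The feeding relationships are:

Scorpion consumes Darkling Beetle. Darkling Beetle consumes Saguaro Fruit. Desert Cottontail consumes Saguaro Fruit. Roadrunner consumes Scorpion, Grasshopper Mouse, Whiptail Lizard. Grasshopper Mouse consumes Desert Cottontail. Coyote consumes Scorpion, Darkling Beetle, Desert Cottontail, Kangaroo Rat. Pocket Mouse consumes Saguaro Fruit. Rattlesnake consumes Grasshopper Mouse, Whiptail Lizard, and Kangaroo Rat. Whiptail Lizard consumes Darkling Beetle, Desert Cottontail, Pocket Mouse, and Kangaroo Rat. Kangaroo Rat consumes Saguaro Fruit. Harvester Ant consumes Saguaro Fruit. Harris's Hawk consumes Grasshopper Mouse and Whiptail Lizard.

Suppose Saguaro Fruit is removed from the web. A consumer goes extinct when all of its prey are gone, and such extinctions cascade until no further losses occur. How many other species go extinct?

Remove Saguaro Fruit.
Round 1: Harvester Ant (all prey gone), Desert Cottontail (all prey gone), Pocket Mouse (all prey gone), Darkling Beetle (all prey gone), Kangaroo Rat (all prey gone) → extinct.
Round 2: Whiptail Lizard (all prey gone), Grasshopper Mouse (all prey gone), Scorpion (all prey gone) → extinct.
Round 3: Harris's Hawk (all prey gone), Coyote (all prey gone), Rattlesnake (all prey gone), Roadrunner (all prey gone) → extinct.
No further losses. Total secondary extinctions: 12.

12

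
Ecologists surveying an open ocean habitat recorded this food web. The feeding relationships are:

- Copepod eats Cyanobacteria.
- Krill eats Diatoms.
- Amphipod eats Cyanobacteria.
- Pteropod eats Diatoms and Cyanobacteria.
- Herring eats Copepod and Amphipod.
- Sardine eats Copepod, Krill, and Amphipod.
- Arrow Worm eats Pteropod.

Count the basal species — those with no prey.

2

Basal species (no prey listed): Diatoms, Cyanobacteria.
Count: 2.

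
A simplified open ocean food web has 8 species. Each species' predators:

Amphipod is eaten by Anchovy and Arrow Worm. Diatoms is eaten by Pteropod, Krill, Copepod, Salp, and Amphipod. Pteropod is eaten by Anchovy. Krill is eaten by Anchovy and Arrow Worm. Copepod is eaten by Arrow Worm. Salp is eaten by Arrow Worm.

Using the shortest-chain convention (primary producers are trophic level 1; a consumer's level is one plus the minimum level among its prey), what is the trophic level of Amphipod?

Trophic level 2

Diatoms is a producer → level 1.
Amphipod eats Diatoms → level 2.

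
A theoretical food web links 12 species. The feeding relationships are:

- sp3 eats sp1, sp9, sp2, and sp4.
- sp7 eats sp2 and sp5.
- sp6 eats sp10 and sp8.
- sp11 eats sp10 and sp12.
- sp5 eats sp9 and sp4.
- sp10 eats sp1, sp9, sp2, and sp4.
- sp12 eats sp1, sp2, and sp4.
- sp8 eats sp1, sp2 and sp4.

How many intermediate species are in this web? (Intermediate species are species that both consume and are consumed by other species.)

Intermediate species (has both prey and predators): sp5, sp8, sp12, sp10.
Count: 4.

4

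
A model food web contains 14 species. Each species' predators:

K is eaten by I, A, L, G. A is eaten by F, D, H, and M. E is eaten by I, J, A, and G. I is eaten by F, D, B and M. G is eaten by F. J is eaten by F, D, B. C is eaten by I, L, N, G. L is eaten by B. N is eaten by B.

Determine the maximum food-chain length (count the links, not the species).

2 links

One longest chain: K → A → D.
It has 3 species and 2 links.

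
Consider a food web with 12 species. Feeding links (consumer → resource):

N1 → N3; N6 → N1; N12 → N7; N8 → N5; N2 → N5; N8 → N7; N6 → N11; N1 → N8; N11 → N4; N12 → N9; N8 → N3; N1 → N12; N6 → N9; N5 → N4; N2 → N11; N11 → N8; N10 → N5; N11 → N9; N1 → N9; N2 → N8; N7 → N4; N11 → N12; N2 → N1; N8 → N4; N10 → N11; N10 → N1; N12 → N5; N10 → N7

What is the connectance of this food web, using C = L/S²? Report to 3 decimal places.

C = 0.194

The web has S = 12 species and L = 28 feeding links.
C = L / S² = 28 / 144 = 0.1944 ≈ 0.194.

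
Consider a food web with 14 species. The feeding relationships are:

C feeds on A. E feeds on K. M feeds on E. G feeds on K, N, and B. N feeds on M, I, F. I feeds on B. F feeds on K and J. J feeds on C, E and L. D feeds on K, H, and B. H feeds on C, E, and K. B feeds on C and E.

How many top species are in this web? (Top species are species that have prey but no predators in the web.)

2

Top species (has prey, but nothing eats it): D, G.
Count: 2.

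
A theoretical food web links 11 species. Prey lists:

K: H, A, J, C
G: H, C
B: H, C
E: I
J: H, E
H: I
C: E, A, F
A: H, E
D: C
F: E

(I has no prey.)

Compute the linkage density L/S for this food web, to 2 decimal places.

L/S = 1.73

There are L = 19 links among S = 11 species.
L/S = 19/11 = 1.7273 ≈ 1.73.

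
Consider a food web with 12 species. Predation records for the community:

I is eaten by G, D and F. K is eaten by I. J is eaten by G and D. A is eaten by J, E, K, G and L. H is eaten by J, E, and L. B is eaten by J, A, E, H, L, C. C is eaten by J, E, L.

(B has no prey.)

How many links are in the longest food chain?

4 links

One longest chain: B → A → K → I → D.
It has 5 species and 4 links.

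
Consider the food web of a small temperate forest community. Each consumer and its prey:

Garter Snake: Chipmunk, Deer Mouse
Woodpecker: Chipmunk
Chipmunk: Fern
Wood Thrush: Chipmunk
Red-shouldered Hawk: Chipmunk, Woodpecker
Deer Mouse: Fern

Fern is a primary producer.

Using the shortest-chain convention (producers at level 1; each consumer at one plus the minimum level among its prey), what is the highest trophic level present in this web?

Producers (level 1): Fern.
Following each consumer down to its lowest-level prey: Fern → Chipmunk → Red-shouldered Hawk (levels 1 through 3).
All prey of Red-shouldered Hawk (Chipmunk 2, Woodpecker 3) are at level 2 or above, so Red-shouldered Hawk is at level 1 + 2 = 3.
Every consumer has at least one prey at level 2 or below, so none exceeds level 3.

3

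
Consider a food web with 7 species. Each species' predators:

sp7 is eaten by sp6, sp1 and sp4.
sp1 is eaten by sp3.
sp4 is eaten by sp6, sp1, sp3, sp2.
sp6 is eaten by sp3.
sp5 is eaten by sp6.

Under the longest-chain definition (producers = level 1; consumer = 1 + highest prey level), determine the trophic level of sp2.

Trophic level 3

sp7 is a producer → level 1.
sp4 eats sp7 → level 2.
sp2 eats sp4 → level 3.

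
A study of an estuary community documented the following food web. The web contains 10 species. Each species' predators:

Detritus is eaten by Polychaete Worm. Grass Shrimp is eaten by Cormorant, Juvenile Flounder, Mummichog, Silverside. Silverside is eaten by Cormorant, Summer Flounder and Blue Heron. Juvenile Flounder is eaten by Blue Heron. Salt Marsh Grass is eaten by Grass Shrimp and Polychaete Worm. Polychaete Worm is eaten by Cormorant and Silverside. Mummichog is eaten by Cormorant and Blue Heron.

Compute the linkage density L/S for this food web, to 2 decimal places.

L/S = 1.50

There are L = 15 links among S = 10 species.
L/S = 15/10 = 1.5000 ≈ 1.50.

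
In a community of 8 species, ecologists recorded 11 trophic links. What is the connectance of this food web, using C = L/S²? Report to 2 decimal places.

The web has S = 8 species and L = 11 feeding links.
C = L / S² = 11 / 64 = 0.1719 ≈ 0.17.

C = 0.17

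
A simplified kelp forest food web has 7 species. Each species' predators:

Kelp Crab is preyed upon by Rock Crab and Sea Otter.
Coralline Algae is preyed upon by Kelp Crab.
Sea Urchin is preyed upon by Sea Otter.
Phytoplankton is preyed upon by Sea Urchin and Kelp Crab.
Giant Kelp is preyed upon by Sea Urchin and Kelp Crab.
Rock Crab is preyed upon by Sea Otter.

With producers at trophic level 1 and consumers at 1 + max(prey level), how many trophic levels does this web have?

Producers (level 1): Giant Kelp, Coralline Algae, Phytoplankton.
Giant Kelp → Kelp Crab → Rock Crab → Sea Otter gives Sea Otter level 4.
No species has a prey at level 4, so no species reaches level 5.

4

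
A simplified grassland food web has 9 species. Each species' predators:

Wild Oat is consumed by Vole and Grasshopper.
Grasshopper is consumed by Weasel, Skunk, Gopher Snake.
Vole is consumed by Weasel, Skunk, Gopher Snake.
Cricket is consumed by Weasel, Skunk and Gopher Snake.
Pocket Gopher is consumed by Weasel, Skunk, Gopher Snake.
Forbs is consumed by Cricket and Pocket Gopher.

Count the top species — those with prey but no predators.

3

Top species (has prey, but nothing eats it): Weasel, Skunk, Gopher Snake.
Count: 3.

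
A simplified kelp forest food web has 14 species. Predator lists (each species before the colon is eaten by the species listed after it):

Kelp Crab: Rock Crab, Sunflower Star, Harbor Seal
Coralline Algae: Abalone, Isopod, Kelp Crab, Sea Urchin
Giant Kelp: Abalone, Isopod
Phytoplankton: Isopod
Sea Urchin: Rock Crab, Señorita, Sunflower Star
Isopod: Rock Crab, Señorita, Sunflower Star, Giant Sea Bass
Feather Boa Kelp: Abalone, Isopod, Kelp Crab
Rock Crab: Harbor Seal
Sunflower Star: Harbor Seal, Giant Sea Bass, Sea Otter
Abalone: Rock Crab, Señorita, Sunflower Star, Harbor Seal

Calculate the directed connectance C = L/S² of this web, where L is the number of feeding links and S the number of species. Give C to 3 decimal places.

The web has S = 14 species and L = 28 feeding links.
C = L / S² = 28 / 196 = 0.1429 ≈ 0.143.

C = 0.143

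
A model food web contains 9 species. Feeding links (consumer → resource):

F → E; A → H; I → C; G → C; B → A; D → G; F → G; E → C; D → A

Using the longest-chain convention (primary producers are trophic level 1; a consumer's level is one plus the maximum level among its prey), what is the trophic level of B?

Trophic level 3

H is a producer → level 1.
A eats H → level 2.
B eats A → level 3.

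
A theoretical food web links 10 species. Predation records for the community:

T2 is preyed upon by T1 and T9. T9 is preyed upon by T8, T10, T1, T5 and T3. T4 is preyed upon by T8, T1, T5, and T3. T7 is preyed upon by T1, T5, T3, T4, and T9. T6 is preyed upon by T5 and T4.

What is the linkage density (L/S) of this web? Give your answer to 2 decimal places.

There are L = 18 links among S = 10 species.
L/S = 18/10 = 1.8000 ≈ 1.80.

L/S = 1.80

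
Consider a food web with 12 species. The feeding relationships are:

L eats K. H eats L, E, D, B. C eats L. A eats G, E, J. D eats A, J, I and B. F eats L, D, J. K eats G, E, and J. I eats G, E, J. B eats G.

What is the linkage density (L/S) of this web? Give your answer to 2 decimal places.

L/S = 1.92

There are L = 23 links among S = 12 species.
L/S = 23/12 = 1.9167 ≈ 1.92.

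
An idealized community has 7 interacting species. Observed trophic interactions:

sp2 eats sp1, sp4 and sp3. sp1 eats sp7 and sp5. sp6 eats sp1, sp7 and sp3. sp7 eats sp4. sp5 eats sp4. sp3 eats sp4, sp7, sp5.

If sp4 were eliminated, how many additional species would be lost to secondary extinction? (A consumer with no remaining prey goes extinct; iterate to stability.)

Remove sp4.
Round 1: sp5 (all prey gone), sp7 (all prey gone) → extinct.
Round 2: sp1 (all prey gone), sp3 (all prey gone) → extinct.
Round 3: sp2 (all prey gone), sp6 (all prey gone) → extinct.
No further losses. Total secondary extinctions: 6.

6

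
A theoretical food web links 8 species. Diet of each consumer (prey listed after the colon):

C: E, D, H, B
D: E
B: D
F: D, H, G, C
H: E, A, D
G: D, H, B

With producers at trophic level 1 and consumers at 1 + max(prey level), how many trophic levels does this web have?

5

Producers (level 1): E, A.
E → D → H → G → F gives F level 5.
No species has a prey at level 5, so no species reaches level 6.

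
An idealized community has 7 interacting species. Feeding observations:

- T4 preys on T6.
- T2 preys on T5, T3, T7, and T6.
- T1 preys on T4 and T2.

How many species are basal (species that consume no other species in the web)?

Basal species (no prey listed): T5, T7, T6, T3.
Count: 4.

4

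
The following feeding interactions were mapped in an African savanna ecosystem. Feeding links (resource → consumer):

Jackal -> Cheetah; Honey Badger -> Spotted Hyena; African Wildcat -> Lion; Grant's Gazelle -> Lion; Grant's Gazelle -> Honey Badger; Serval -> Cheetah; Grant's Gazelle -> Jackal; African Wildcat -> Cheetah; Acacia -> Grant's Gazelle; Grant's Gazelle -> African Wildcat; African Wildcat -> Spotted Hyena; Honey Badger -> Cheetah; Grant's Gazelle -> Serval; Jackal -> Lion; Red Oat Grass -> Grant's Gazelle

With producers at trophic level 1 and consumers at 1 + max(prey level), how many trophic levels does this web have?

Producers (level 1): Red Oat Grass, Acacia.
Red Oat Grass → Grant's Gazelle → Jackal → Cheetah gives Cheetah level 4.
No species has a prey at level 4, so no species reaches level 5.

4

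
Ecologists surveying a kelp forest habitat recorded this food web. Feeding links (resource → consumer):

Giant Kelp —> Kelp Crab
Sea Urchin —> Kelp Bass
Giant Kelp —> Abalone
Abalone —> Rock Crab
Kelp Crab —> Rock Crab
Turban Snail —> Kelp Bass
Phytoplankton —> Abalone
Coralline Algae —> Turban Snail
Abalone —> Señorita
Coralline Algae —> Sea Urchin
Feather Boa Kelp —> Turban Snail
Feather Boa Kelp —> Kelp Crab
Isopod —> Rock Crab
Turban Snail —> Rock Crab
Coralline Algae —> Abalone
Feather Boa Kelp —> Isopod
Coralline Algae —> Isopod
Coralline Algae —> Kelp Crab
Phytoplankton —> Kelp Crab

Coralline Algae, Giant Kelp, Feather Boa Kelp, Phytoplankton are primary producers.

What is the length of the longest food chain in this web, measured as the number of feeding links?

2 links

One longest chain: Coralline Algae → Sea Urchin → Kelp Bass.
It has 3 species and 2 links.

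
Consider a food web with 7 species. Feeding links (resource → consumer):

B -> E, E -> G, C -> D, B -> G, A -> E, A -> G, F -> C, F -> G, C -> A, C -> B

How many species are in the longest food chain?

5 species

One longest chain: F → C → B → E → G.
It has 5 species and 4 links.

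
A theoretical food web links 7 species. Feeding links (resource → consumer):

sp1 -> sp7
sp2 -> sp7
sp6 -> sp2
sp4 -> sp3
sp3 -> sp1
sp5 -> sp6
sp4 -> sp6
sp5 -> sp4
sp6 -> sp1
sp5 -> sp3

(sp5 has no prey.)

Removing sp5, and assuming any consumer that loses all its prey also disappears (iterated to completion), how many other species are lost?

Remove sp5.
Round 1: sp4 (all prey gone) → extinct.
Round 2: sp3 (all prey gone), sp6 (all prey gone) → extinct.
Round 3: sp1 (all prey gone), sp2 (all prey gone) → extinct.
Round 4: sp7 (all prey gone) → extinct.
No further losses. Total secondary extinctions: 6.

6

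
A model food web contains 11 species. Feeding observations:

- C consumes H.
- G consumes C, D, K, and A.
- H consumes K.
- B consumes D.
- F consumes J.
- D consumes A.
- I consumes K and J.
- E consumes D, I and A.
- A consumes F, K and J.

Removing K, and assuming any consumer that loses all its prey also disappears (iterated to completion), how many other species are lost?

2

Remove K.
Round 1: H (all prey gone) → extinct.
Round 2: C (all prey gone) → extinct.
No further losses. Total secondary extinctions: 2.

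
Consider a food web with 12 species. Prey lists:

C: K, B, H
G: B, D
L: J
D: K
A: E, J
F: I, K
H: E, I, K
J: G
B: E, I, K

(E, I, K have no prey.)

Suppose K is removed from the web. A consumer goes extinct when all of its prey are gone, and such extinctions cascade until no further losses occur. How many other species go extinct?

Remove K.
Round 1: D (all prey gone) → extinct.
No further losses. Total secondary extinctions: 1.

1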